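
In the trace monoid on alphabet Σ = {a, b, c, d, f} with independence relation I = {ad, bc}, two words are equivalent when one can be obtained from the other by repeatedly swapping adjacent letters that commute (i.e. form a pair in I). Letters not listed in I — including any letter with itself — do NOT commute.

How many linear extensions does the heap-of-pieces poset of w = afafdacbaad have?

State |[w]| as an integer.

12

#0=a has no predecessor
#1=f depends on [0:a]
#2=a depends on [1:f]
#3=f depends on [2:a]
#4=d depends on [3:f]
#5=a depends on [3:f]
#6=c depends on [4:d, 5:a]
#7=b depends on [4:d, 5:a]
#8=a depends on [6:c, 7:b]
#9=a depends on [8:a]
#10=d depends on [6:c, 7:b]
sources: [0:a]
N(rest) = Σ N(rest − s) over sources s of rest; N(one piece) = 1:
  size 1 → [9]=1  [10]=1
  size 2 → [8,9]=1  [9,10]=2
  size 3 → [8,9,10]=3
  size 4 → [6,8,9,10]=3  [7,8,9,10]=3
  size 5 → [6,7,8,9,10]=6
  size 6 → [4,6,7,8,9,10]=6  [5,6,7,8,9,10]=6
  size 7 → [4,5,6,7,8,9,10]=12
  size 8 → [3,4,5,6,7,8,9,10]=12
  size 9 → [2,3,4,5,6,7,8,9,10]=12
  first=0(a) contributes 12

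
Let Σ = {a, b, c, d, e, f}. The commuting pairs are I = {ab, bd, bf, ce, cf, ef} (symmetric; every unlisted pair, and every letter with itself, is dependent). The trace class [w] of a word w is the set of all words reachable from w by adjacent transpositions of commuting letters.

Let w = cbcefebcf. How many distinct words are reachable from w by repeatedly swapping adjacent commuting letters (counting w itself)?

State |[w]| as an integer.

108

#0=c has no predecessor
#1=b depends on [0:c]
#2=c depends on [1:b]
#3=e depends on [1:b]
#4=f has no predecessor
#5=e depends on [3:e]
#6=b depends on [2:c, 5:e]
#7=c depends on [6:b]
#8=f depends on [4:f]
sources: [0:c, 4:f]
N(rest) = Σ N(rest − s) over sources s of rest; N(one piece) = 1:
  size 1 → [7]=1  [8]=1
  size 2 → [4,8]=1  [6,7]=1  [7,8]=2
  size 3 → [2,6,7]=1  [4,7,8]=3  [5,6,7]=1  [6,7,8]=3
  size 4 → [2,5,6,7]=2  [2,6,7,8]=4  [3,5,6,7]=1  [4,6,7,8]=6  [5,6,7,8]=4
  size 5 → [2,3,5,6,7]=3  [2,4,6,7,8]=10  [2,5,6,7,8]=10  [3,5,6,7,8]=5  [4,5,6,7,8]=10
  size 6 → [1,2,3,5,6,7]=3  [2,3,5,6,7,8]=18  [2,4,5,6,7,8]=30  [3,4,5,6,7,8]=15
  size 7 → [0,1,2,3,5,6,7]=3  [1,2,3,5,6,7,8]=21  [2,3,4,5,6,7,8]=63
  first=0(c) contributes 84
  first=4(f) contributes 24
|[w]| = 108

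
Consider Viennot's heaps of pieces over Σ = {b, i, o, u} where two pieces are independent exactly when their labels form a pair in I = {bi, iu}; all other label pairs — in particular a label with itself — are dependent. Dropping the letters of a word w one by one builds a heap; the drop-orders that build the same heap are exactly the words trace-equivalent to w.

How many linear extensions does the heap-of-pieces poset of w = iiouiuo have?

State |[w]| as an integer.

drop 0:i onto floor
drop 1:i onto {0:i}
drop 2:o onto {1:i}
drop 3:u onto {2:o}
drop 4:i onto {2:o}
drop 5:u onto {3:u}
drop 6:o onto {4:i, 5:u}
ground layer = {0:i}
drop-orders for the pieces not yet dropped (sum over which currently-grounded one goes next):
  1 to go: {6} 1
  2 to go: {4,6} 1  {5,6} 1
  3 to go: {3,5,6} 1  {4,5,6} 2
  4 to go: {3,4,5,6} 3
  5 to go: {2,3,4,5,6} 3
  if 0:i drops first: 3 orders

3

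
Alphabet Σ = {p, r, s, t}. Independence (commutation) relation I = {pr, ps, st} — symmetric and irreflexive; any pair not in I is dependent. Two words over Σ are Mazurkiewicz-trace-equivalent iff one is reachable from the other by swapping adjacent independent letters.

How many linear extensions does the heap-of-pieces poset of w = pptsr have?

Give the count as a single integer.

4

piece 0:p — minimal
piece 1:p rests on {0:p}
piece 2:t rests on {1:p}
piece 3:s — minimal
piece 4:r rests on {2:t, 3:s}
minimal pieces: {0:p, 3:s}
ways to finish when only these pieces remain (= sum over removing one remaining piece with nothing left below it):
  1 left: {4}→1
  2 left: {2,4}→1  {3,4}→1
  3 left: {1,2,4}→1  {2,3,4}→2
  placing 0:p first → 3 extensions
  placing 3:s first → 1 extensions
total linear extensions = 4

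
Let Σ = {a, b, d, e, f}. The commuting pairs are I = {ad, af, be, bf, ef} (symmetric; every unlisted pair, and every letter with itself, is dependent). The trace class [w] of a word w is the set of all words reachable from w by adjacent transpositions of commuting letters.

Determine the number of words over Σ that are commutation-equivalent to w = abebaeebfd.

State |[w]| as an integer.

#0=a has no predecessor
#1=b depends on [0:a]
#2=e depends on [0:a]
#3=b depends on [1:b]
#4=a depends on [2:e, 3:b]
#5=e depends on [4:a]
#6=e depends on [5:e]
#7=b depends on [4:a]
#8=f has no predecessor
#9=d depends on [6:e, 7:b, 8:f]
sources: [0:a, 8:f]
N(rest) = Σ N(rest − s) over sources s of rest; N(one piece) = 1:
  size 1 → [9]=1
  size 2 → [6,9]=1  [7,9]=1  [8,9]=1
  size 3 → [5,6,9]=1  [6,7,9]=2  [6,8,9]=2  [7,8,9]=2
  size 4 → [5,6,7,9]=3  [5,6,8,9]=3  [6,7,8,9]=6
  size 5 → [4,5,6,7,9]=3  [5,6,7,8,9]=12
  size 6 → [2,4,5,6,7,9]=3  [3,4,5,6,7,9]=3  [4,5,6,7,8,9]=15
  size 7 → [1,3,4,5,6,7,9]=3  [2,3,4,5,6,7,9]=6  [2,4,5,6,7,8,9]=18  [3,4,5,6,7,8,9]=18
  size 8 → [1,2,3,4,5,6,7,9]=9  [1,3,4,5,6,7,8,9]=21  [2,3,4,5,6,7,8,9]=42
  first=0(a) contributes 72
  first=8(f) contributes 9
|[w]| = 81

81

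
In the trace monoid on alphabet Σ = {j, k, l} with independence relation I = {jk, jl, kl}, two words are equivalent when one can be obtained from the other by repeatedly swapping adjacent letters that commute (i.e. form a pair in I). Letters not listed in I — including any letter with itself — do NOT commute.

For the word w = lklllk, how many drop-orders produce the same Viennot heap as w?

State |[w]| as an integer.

piece 0:l — minimal
piece 1:k — minimal
piece 2:l rests on {0:l}
piece 3:l rests on {2:l}
piece 4:l rests on {3:l}
piece 5:k rests on {1:k}
minimal pieces: {0:l, 1:k}
ways to finish when only these pieces remain (= sum over removing one remaining piece with nothing left below it):
  1 left: {4}→1  {5}→1
  2 left: {1,5}→1  {3,4}→1  {4,5}→2
  3 left: {1,4,5}→3  {2,3,4}→1  {3,4,5}→3
  4 left: {0,2,3,4}→1  {1,3,4,5}→6  {2,3,4,5}→4
  placing 0:l first → 10 extensions
  placing 1:k first → 5 extensions
total linear extensions = 15

15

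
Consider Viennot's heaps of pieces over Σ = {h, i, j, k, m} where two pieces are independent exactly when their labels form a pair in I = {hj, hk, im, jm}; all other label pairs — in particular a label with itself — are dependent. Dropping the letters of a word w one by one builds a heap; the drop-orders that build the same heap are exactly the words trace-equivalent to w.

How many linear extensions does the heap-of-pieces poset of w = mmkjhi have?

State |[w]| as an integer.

#0=m has no predecessor
#1=m depends on [0:m]
#2=k depends on [1:m]
#3=j depends on [2:k]
#4=h depends on [1:m]
#5=i depends on [3:j, 4:h]
sources: [0:m]
N(rest) = Σ N(rest − s) over sources s of rest; N(one piece) = 1:
  size 1 → [5]=1
  size 2 → [3,5]=1  [4,5]=1
  size 3 → [2,3,5]=1  [3,4,5]=2
  size 4 → [2,3,4,5]=3
  first=0(m) contributes 3

3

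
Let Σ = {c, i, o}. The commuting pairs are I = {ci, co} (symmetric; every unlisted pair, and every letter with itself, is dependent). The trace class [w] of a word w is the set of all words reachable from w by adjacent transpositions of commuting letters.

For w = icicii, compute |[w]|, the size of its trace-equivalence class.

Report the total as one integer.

15

piece 0:i — minimal
piece 1:c — minimal
piece 2:i rests on {0:i}
piece 3:c rests on {1:c}
piece 4:i rests on {2:i}
piece 5:i rests on {4:i}
minimal pieces: {0:i, 1:c}
ways to finish when only these pieces remain (= sum over removing one remaining piece with nothing left below it):
  1 left: {3}→1  {5}→1
  2 left: {1,3}→1  {3,5}→2  {4,5}→1
  3 left: {1,3,5}→3  {2,4,5}→1  {3,4,5}→3
  4 left: {0,2,4,5}→1  {1,3,4,5}→6  {2,3,4,5}→4
  placing 0:i first → 10 extensions
  placing 1:c first → 5 extensions
total linear extensions = 15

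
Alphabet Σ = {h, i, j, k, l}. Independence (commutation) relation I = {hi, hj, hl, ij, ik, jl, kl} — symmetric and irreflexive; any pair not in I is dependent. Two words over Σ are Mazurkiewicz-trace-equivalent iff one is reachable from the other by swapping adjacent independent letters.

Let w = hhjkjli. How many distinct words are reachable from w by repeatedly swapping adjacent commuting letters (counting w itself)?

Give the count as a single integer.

63

drop 0:h onto floor
drop 1:h onto {0:h}
drop 2:j onto floor
drop 3:k onto {1:h, 2:j}
drop 4:j onto {3:k}
drop 5:l onto floor
drop 6:i onto {5:l}
ground layer = {0:h, 2:j, 5:l}
drop-orders for the pieces not yet dropped (sum over which currently-grounded one goes next):
  1 to go: {4} 1  {6} 1
  2 to go: {3,4} 1  {4,6} 2  {5,6} 1
  3 to go: {1,3,4} 1  {2,3,4} 1  {3,4,6} 3  {4,5,6} 3
  4 to go: {0,1,3,4} 1  {1,2,3,4} 2  {1,3,4,6} 4  {2,3,4,6} 4  {3,4,5,6} 6
  5 to go: {0,1,2,3,4} 3  {0,1,3,4,6} 5  {1,2,3,4,6} 10  {1,3,4,5,6} 10  {2,3,4,5,6} 10
  if 0:h drops first: 30 orders
  if 2:j drops first: 15 orders
  if 5:l drops first: 18 orders
heap linearizations: 63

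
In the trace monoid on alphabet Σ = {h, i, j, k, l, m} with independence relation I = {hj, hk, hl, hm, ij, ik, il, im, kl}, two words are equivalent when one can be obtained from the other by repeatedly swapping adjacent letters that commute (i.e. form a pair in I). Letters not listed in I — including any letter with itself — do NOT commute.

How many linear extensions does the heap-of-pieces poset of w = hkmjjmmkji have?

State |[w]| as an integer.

45

piece 0:h — minimal
piece 1:k — minimal
piece 2:m rests on {1:k}
piece 3:j rests on {2:m}
piece 4:j rests on {3:j}
piece 5:m rests on {4:j}
piece 6:m rests on {5:m}
piece 7:k rests on {6:m}
piece 8:j rests on {7:k}
piece 9:i rests on {0:h}
minimal pieces: {0:h, 1:k}
ways to finish when only these pieces remain (= sum over removing one remaining piece with nothing left below it):
  1 left: {8}→1  {9}→1
  2 left: {0,9}→1  {7,8}→1  {8,9}→2
  3 left: {0,8,9}→3  {6,7,8}→1  {7,8,9}→3
  4 left: {0,7,8,9}→6  {5,6,7,8}→1  {6,7,8,9}→4
  5 left: {0,6,7,8,9}→10  {4,5,6,7,8}→1  {5,6,7,8,9}→5
  6 left: {0,5,6,7,8,9}→15  {3,4,5,6,7,8}→1  {4,5,6,7,8,9}→6
  7 left: {0,4,5,6,7,8,9}→21  {2,3,4,5,6,7,8}→1  {3,4,5,6,7,8,9}→7
  8 left: {0,3,4,5,6,7,8,9}→28  {1,2,3,4,5,6,7,8}→1  {2,3,4,5,6,7,8,9}→8
  placing 0:h first → 9 extensions
  placing 1:k first → 36 extensions
total linear extensions = 45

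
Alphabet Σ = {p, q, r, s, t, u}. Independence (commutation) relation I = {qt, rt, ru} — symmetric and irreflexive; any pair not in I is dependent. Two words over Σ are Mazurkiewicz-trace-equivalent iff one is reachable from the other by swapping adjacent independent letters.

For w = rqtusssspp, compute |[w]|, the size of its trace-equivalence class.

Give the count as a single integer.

3

drop 0:r onto floor
drop 1:q onto {0:r}
drop 2:t onto floor
drop 3:u onto {1:q, 2:t}
drop 4:s onto {3:u}
drop 5:s onto {4:s}
drop 6:s onto {5:s}
drop 7:s onto {6:s}
drop 8:p onto {7:s}
drop 9:p onto {8:p}
ground layer = {0:r, 2:t}
drop-orders for the pieces not yet dropped (sum over which currently-grounded one goes next):
  1 to go: {9} 1
  2 to go: {8,9} 1
  3 to go: {7,8,9} 1
  4 to go: {6,7,8,9} 1
  5 to go: {5,6,7,8,9} 1
  6 to go: {4,5,6,7,8,9} 1
  7 to go: {3,4,5,6,7,8,9} 1
  8 to go: {1,3,4,5,6,7,8,9} 1  {2,3,4,5,6,7,8,9} 1
  if 0:r drops first: 2 orders
  if 2:t drops first: 1 orders
heap linearizations: 3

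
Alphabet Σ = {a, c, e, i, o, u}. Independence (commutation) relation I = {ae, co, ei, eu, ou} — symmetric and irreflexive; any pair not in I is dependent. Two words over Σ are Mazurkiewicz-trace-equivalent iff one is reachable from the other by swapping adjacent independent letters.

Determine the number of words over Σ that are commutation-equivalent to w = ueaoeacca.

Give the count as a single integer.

#0=u has no predecessor
#1=e has no predecessor
#2=a depends on [0:u]
#3=o depends on [1:e, 2:a]
#4=e depends on [3:o]
#5=a depends on [3:o]
#6=c depends on [4:e, 5:a]
#7=c depends on [6:c]
#8=a depends on [7:c]
sources: [0:u, 1:e]
N(rest) = Σ N(rest − s) over sources s of rest; N(one piece) = 1:
  size 1 → [8]=1
  size 2 → [7,8]=1
  size 3 → [6,7,8]=1
  size 4 → [4,6,7,8]=1  [5,6,7,8]=1
  size 5 → [4,5,6,7,8]=2
  size 6 → [3,4,5,6,7,8]=2
  size 7 → [1,3,4,5,6,7,8]=2  [2,3,4,5,6,7,8]=2
  first=0(u) contributes 4
  first=1(e) contributes 2
|[w]| = 6

6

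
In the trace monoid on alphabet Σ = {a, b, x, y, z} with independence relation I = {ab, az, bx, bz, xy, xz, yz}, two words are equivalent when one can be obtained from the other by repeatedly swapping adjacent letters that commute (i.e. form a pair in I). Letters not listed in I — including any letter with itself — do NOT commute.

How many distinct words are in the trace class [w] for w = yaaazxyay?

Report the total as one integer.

18

0(y) covers ∅
1(a) covers 0:y
2(a) covers 1:a
3(a) covers 2:a
4(z) covers ∅
5(x) covers 3:a
6(y) covers 3:a
7(a) covers 5:x, 6:y
8(y) covers 7:a
floor of heap: 0:y, 4:z
completions by unplaced set U, small U first (add the entries for U minus each lowest piece of U):
  |U|=1: {4}:1  {8}:1
  |U|=2: {4,8}:2  {7,8}:1
  |U|=3: {4,7,8}:3  {5,7,8}:1  {6,7,8}:1
  |U|=4: {4,5,7,8}:4  {4,6,7,8}:4  {5,6,7,8}:2
  |U|=5: {3,5,6,7,8}:2  {4,5,6,7,8}:10
  |U|=6: {2,3,5,6,7,8}:2  {3,4,5,6,7,8}:12
  |U|=7: {1,2,3,5,6,7,8}:2  {2,3,4,5,6,7,8}:14
  start at 0(y): 16
  start at 4(z): 2
sum over floor = 18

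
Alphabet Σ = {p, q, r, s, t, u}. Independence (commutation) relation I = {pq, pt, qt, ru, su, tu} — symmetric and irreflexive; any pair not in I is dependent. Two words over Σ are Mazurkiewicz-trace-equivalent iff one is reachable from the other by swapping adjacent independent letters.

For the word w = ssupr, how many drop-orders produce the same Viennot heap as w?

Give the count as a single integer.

piece 0:s — minimal
piece 1:s rests on {0:s}
piece 2:u — minimal
piece 3:p rests on {1:s, 2:u}
piece 4:r rests on {3:p}
minimal pieces: {0:s, 2:u}
ways to finish when only these pieces remain (= sum over removing one remaining piece with nothing left below it):
  1 left: {4}→1
  2 left: {3,4}→1
  3 left: {1,3,4}→1  {2,3,4}→1
  placing 0:s first → 2 extensions
  placing 2:u first → 1 extensions
total linear extensions = 3

3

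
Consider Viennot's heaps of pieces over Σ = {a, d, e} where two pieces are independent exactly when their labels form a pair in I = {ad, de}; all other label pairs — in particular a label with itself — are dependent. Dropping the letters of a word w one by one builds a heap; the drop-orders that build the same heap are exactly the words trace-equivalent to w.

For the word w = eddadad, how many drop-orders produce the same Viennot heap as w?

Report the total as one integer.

35

0(e) covers ∅
1(d) covers ∅
2(d) covers 1:d
3(a) covers 0:e
4(d) covers 2:d
5(a) covers 3:a
6(d) covers 4:d
floor of heap: 0:e, 1:d
completions by unplaced set U, small U first (add the entries for U minus each lowest piece of U):
  |U|=1: {5}:1  {6}:1
  |U|=2: {3,5}:1  {4,6}:1  {5,6}:2
  |U|=3: {0,3,5}:1  {2,4,6}:1  {3,5,6}:3  {4,5,6}:3
  |U|=4: {0,3,5,6}:4  {1,2,4,6}:1  {2,4,5,6}:4  {3,4,5,6}:6
  |U|=5: {0,3,4,5,6}:10  {1,2,4,5,6}:5  {2,3,4,5,6}:10
  start at 0(e): 15
  start at 1(d): 20
sum over floor = 35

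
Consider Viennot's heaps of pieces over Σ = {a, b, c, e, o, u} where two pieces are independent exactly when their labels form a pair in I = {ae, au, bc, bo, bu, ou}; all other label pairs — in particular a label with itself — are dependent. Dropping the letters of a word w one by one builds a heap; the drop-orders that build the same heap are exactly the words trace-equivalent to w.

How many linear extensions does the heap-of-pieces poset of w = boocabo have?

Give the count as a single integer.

piece 0:b — minimal
piece 1:o — minimal
piece 2:o rests on {1:o}
piece 3:c rests on {2:o}
piece 4:a rests on {0:b, 3:c}
piece 5:b rests on {4:a}
piece 6:o rests on {4:a}
minimal pieces: {0:b, 1:o}
ways to finish when only these pieces remain (= sum over removing one remaining piece with nothing left below it):
  1 left: {5}→1  {6}→1
  2 left: {5,6}→2
  3 left: {4,5,6}→2
  4 left: {0,4,5,6}→2  {3,4,5,6}→2
  5 left: {0,3,4,5,6}→4  {2,3,4,5,6}→2
  placing 0:b first → 2 extensions
  placing 1:o first → 6 extensions
total linear extensions = 8

8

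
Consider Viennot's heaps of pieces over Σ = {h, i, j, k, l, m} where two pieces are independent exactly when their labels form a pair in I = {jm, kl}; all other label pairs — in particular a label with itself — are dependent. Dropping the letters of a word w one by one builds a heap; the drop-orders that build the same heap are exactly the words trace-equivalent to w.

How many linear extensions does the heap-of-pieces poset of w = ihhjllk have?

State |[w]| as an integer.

3

drop 0:i onto floor
drop 1:h onto {0:i}
drop 2:h onto {1:h}
drop 3:j onto {2:h}
drop 4:l onto {3:j}
drop 5:l onto {4:l}
drop 6:k onto {3:j}
ground layer = {0:i}
drop-orders for the pieces not yet dropped (sum over which currently-grounded one goes next):
  1 to go: {5} 1  {6} 1
  2 to go: {4,5} 1  {5,6} 2
  3 to go: {4,5,6} 3
  4 to go: {3,4,5,6} 3
  5 to go: {2,3,4,5,6} 3
  if 0:i drops first: 3 orders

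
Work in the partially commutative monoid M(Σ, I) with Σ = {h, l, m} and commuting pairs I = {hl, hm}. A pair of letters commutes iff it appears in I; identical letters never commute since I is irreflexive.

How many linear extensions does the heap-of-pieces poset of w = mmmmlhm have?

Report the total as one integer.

7

0(m) covers ∅
1(m) covers 0:m
2(m) covers 1:m
3(m) covers 2:m
4(l) covers 3:m
5(h) covers ∅
6(m) covers 4:l
floor of heap: 0:m, 5:h
completions by unplaced set U, small U first (add the entries for U minus each lowest piece of U):
  |U|=1: {5}:1  {6}:1
  |U|=2: {4,6}:1  {5,6}:2
  |U|=3: {3,4,6}:1  {4,5,6}:3
  |U|=4: {2,3,4,6}:1  {3,4,5,6}:4
  |U|=5: {1,2,3,4,6}:1  {2,3,4,5,6}:5
  start at 0(m): 6
  start at 5(h): 1
sum over floor = 7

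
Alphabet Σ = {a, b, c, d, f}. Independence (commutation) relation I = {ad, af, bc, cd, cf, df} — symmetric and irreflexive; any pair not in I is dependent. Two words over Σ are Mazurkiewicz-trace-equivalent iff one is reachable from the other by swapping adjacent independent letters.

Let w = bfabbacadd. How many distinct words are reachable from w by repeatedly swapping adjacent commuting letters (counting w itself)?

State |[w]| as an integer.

20

piece 0:b — minimal
piece 1:f rests on {0:b}
piece 2:a rests on {0:b}
piece 3:b rests on {1:f, 2:a}
piece 4:b rests on {3:b}
piece 5:a rests on {4:b}
piece 6:c rests on {5:a}
piece 7:a rests on {6:c}
piece 8:d rests on {4:b}
piece 9:d rests on {8:d}
minimal pieces: {0:b}
ways to finish when only these pieces remain (= sum over removing one remaining piece with nothing left below it):
  1 left: {7}→1  {9}→1
  2 left: {6,7}→1  {7,9}→2  {8,9}→1
  3 left: {5,6,7}→1  {6,7,9}→3  {7,8,9}→3
  4 left: {5,6,7,9}→4  {6,7,8,9}→6
  5 left: {5,6,7,8,9}→10
  6 left: {4,5,6,7,8,9}→10
  7 left: {3,4,5,6,7,8,9}→10
  8 left: {1,3,4,5,6,7,8,9}→10  {2,3,4,5,6,7,8,9}→10
  placing 0:b first → 20 extensions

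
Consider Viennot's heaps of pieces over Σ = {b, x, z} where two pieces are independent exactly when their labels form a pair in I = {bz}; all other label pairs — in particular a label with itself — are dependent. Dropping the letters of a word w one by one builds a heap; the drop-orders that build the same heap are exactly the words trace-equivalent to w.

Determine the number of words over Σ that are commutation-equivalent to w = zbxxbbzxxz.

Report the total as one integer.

6

#0=z has no predecessor
#1=b has no predecessor
#2=x depends on [0:z, 1:b]
#3=x depends on [2:x]
#4=b depends on [3:x]
#5=b depends on [4:b]
#6=z depends on [3:x]
#7=x depends on [5:b, 6:z]
#8=x depends on [7:x]
#9=z depends on [8:x]
sources: [0:z, 1:b]
N(rest) = Σ N(rest − s) over sources s of rest; N(one piece) = 1:
  size 1 → [9]=1
  size 2 → [8,9]=1
  size 3 → [7,8,9]=1
  size 4 → [5,7,8,9]=1  [6,7,8,9]=1
  size 5 → [4,5,7,8,9]=1  [5,6,7,8,9]=2
  size 6 → [4,5,6,7,8,9]=3
  size 7 → [3,4,5,6,7,8,9]=3
  size 8 → [2,3,4,5,6,7,8,9]=3
  first=0(z) contributes 3
  first=1(b) contributes 3
|[w]| = 6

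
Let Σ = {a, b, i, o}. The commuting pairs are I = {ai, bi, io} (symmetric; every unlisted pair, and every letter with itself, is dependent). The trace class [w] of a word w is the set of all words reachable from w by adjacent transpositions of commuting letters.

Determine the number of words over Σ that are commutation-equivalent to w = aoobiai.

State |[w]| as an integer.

21

piece 0:a — minimal
piece 1:o rests on {0:a}
piece 2:o rests on {1:o}
piece 3:b rests on {2:o}
piece 4:i — minimal
piece 5:a rests on {3:b}
piece 6:i rests on {4:i}
minimal pieces: {0:a, 4:i}
ways to finish when only these pieces remain (= sum over removing one remaining piece with nothing left below it):
  1 left: {5}→1  {6}→1
  2 left: {3,5}→1  {4,6}→1  {5,6}→2
  3 left: {2,3,5}→1  {3,5,6}→3  {4,5,6}→3
  4 left: {1,2,3,5}→1  {2,3,5,6}→4  {3,4,5,6}→6
  5 left: {0,1,2,3,5}→1  {1,2,3,5,6}→5  {2,3,4,5,6}→10
  placing 0:a first → 15 extensions
  placing 4:i first → 6 extensions
total linear extensions = 21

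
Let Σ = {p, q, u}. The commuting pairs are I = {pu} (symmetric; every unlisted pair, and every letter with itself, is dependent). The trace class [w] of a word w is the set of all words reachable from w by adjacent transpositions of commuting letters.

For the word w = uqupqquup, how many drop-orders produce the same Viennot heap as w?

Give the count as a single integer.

#0=u has no predecessor
#1=q depends on [0:u]
#2=u depends on [1:q]
#3=p depends on [1:q]
#4=q depends on [2:u, 3:p]
#5=q depends on [4:q]
#6=u depends on [5:q]
#7=u depends on [6:u]
#8=p depends on [5:q]
sources: [0:u]
N(rest) = Σ N(rest − s) over sources s of rest; N(one piece) = 1:
  size 1 → [7]=1  [8]=1
  size 2 → [6,7]=1  [7,8]=2
  size 3 → [6,7,8]=3
  size 4 → [5,6,7,8]=3
  size 5 → [4,5,6,7,8]=3
  size 6 → [2,4,5,6,7,8]=3  [3,4,5,6,7,8]=3
  size 7 → [2,3,4,5,6,7,8]=6
  first=0(u) contributes 6

6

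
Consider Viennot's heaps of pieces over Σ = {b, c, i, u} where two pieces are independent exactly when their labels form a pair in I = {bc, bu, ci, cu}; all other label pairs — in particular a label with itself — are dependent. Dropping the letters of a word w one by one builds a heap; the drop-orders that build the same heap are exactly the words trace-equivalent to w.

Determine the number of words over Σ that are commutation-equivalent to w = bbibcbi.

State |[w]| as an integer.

#0=b has no predecessor
#1=b depends on [0:b]
#2=i depends on [1:b]
#3=b depends on [2:i]
#4=c has no predecessor
#5=b depends on [3:b]
#6=i depends on [5:b]
sources: [0:b, 4:c]
N(rest) = Σ N(rest − s) over sources s of rest; N(one piece) = 1:
  size 1 → [4]=1  [6]=1
  size 2 → [4,6]=2  [5,6]=1
  size 3 → [3,5,6]=1  [4,5,6]=3
  size 4 → [2,3,5,6]=1  [3,4,5,6]=4
  size 5 → [1,2,3,5,6]=1  [2,3,4,5,6]=5
  first=0(b) contributes 6
  first=4(c) contributes 1
|[w]| = 7

7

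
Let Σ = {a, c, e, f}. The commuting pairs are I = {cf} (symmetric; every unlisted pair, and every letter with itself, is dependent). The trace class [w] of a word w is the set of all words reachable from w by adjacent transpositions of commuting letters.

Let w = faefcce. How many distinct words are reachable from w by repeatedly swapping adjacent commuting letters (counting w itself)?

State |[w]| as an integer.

3

#0=f has no predecessor
#1=a depends on [0:f]
#2=e depends on [1:a]
#3=f depends on [2:e]
#4=c depends on [2:e]
#5=c depends on [4:c]
#6=e depends on [3:f, 5:c]
sources: [0:f]
N(rest) = Σ N(rest − s) over sources s of rest; N(one piece) = 1:
  size 1 → [6]=1
  size 2 → [3,6]=1  [5,6]=1
  size 3 → [3,5,6]=2  [4,5,6]=1
  size 4 → [3,4,5,6]=3
  size 5 → [2,3,4,5,6]=3
  first=0(f) contributes 3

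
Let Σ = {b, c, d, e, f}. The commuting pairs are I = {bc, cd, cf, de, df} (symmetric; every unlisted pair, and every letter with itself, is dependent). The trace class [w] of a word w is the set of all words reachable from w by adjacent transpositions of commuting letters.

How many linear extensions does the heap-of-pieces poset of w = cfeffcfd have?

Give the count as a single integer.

0(c) covers ∅
1(f) covers ∅
2(e) covers 0:c, 1:f
3(f) covers 2:e
4(f) covers 3:f
5(c) covers 2:e
6(f) covers 4:f
7(d) covers ∅
floor of heap: 0:c, 1:f, 7:d
completions by unplaced set U, small U first (add the entries for U minus each lowest piece of U):
  |U|=1: {5}:1  {6}:1  {7}:1
  |U|=2: {4,6}:1  {5,6}:2  {5,7}:2  {6,7}:2
  |U|=3: {3,4,6}:1  {4,5,6}:3  {4,6,7}:3  {5,6,7}:6
  |U|=4: {3,4,5,6}:4  {3,4,6,7}:4  {4,5,6,7}:12
  |U|=5: {2,3,4,5,6}:4  {3,4,5,6,7}:20
  |U|=6: {0,2,3,4,5,6}:4  {1,2,3,4,5,6}:4  {2,3,4,5,6,7}:24
  start at 0(c): 28
  start at 1(f): 28
  start at 7(d): 8
sum over floor = 64

64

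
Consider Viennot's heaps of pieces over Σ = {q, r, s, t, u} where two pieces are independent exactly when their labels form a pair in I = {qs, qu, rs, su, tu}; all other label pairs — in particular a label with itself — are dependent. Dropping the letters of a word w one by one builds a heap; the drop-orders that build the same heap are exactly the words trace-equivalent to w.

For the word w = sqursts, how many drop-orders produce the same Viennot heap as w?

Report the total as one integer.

drop 0:s onto floor
drop 1:q onto floor
drop 2:u onto floor
drop 3:r onto {1:q, 2:u}
drop 4:s onto {0:s}
drop 5:t onto {3:r, 4:s}
drop 6:s onto {5:t}
ground layer = {0:s, 1:q, 2:u}
drop-orders for the pieces not yet dropped (sum over which currently-grounded one goes next):
  1 to go: {6} 1
  2 to go: {5,6} 1
  3 to go: {3,5,6} 1  {4,5,6} 1
  4 to go: {0,4,5,6} 1  {1,3,5,6} 1  {2,3,5,6} 1  {3,4,5,6} 2
  5 to go: {0,3,4,5,6} 3  {1,2,3,5,6} 2  {1,3,4,5,6} 3  {2,3,4,5,6} 3
  if 0:s drops first: 8 orders
  if 1:q drops first: 6 orders
  if 2:u drops first: 6 orders
heap linearizations: 20

20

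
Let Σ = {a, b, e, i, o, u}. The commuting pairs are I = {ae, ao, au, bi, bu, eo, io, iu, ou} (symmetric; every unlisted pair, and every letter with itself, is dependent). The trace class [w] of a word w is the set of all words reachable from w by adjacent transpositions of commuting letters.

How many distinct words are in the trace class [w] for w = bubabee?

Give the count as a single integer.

5

0(b) covers ∅
1(u) covers ∅
2(b) covers 0:b
3(a) covers 2:b
4(b) covers 3:a
5(e) covers 1:u, 4:b
6(e) covers 5:e
floor of heap: 0:b, 1:u
completions by unplaced set U, small U first (add the entries for U minus each lowest piece of U):
  |U|=1: {6}:1
  |U|=2: {5,6}:1
  |U|=3: {1,5,6}:1  {4,5,6}:1
  |U|=4: {1,4,5,6}:2  {3,4,5,6}:1
  |U|=5: {1,3,4,5,6}:3  {2,3,4,5,6}:1
  start at 0(b): 4
  start at 1(u): 1
sum over floor = 5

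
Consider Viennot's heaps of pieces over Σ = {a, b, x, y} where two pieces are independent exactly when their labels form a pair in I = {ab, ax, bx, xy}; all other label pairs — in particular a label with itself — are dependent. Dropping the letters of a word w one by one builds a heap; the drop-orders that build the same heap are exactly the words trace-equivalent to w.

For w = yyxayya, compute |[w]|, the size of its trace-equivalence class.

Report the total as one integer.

7

piece 0:y — minimal
piece 1:y rests on {0:y}
piece 2:x — minimal
piece 3:a rests on {1:y}
piece 4:y rests on {3:a}
piece 5:y rests on {4:y}
piece 6:a rests on {5:y}
minimal pieces: {0:y, 2:x}
ways to finish when only these pieces remain (= sum over removing one remaining piece with nothing left below it):
  1 left: {2}→1  {6}→1
  2 left: {2,6}→2  {5,6}→1
  3 left: {2,5,6}→3  {4,5,6}→1
  4 left: {2,4,5,6}→4  {3,4,5,6}→1
  5 left: {1,3,4,5,6}→1  {2,3,4,5,6}→5
  placing 0:y first → 6 extensions
  placing 2:x first → 1 extensions
total linear extensions = 7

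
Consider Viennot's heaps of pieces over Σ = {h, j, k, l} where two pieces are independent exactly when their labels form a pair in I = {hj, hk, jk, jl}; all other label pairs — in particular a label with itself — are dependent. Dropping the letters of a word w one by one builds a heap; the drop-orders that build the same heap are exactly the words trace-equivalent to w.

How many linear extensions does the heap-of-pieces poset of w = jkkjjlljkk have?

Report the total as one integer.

210

0(j) covers ∅
1(k) covers ∅
2(k) covers 1:k
3(j) covers 0:j
4(j) covers 3:j
5(l) covers 2:k
6(l) covers 5:l
7(j) covers 4:j
8(k) covers 6:l
9(k) covers 8:k
floor of heap: 0:j, 1:k
completions by unplaced set U, small U first (add the entries for U minus each lowest piece of U):
  |U|=1: {7}:1  {9}:1
  |U|=2: {4,7}:1  {7,9}:2  {8,9}:1
  |U|=3: {3,4,7}:1  {4,7,9}:3  {6,8,9}:1  {7,8,9}:3
  |U|=4: {0,3,4,7}:1  {3,4,7,9}:4  {4,7,8,9}:6  {5,6,8,9}:1  {6,7,8,9}:4
  |U|=5: {0,3,4,7,9}:5  {2,5,6,8,9}:1  {3,4,7,8,9}:10  {4,6,7,8,9}:10  {5,6,7,8,9}:5
  |U|=6: {0,3,4,7,8,9}:15  {1,2,5,6,8,9}:1  {2,5,6,7,8,9}:6  {3,4,6,7,8,9}:20  {4,5,6,7,8,9}:15
  |U|=7: {0,3,4,6,7,8,9}:35  {1,2,5,6,7,8,9}:7  {2,4,5,6,7,8,9}:21  {3,4,5,6,7,8,9}:35
  |U|=8: {0,3,4,5,6,7,8,9}:70  {1,2,4,5,6,7,8,9}:28  {2,3,4,5,6,7,8,9}:56
  start at 0(j): 84
  start at 1(k): 126
sum over floor = 210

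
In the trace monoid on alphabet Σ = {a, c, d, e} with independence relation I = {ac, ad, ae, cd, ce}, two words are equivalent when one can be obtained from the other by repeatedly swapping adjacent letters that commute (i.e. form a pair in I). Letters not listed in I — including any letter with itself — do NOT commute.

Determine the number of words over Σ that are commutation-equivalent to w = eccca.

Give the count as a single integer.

0(e) covers ∅
1(c) covers ∅
2(c) covers 1:c
3(c) covers 2:c
4(a) covers ∅
floor of heap: 0:e, 1:c, 4:a
completions by unplaced set U, small U first (add the entries for U minus each lowest piece of U):
  |U|=1: {0}:1  {3}:1  {4}:1
  |U|=2: {0,3}:2  {0,4}:2  {2,3}:1  {3,4}:2
  |U|=3: {0,2,3}:3  {0,3,4}:6  {1,2,3}:1  {2,3,4}:3
  start at 0(e): 4
  start at 1(c): 12
  start at 4(a): 4
sum over floor = 20

20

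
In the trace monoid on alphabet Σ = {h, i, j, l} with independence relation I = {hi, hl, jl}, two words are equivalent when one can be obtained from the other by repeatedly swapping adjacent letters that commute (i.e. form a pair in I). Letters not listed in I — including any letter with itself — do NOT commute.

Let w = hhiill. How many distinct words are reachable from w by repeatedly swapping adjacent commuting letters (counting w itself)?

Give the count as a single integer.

#0=h has no predecessor
#1=h depends on [0:h]
#2=i has no predecessor
#3=i depends on [2:i]
#4=l depends on [3:i]
#5=l depends on [4:l]
sources: [0:h, 2:i]
N(rest) = Σ N(rest − s) over sources s of rest; N(one piece) = 1:
  size 1 → [1]=1  [5]=1
  size 2 → [0,1]=1  [1,5]=2  [4,5]=1
  size 3 → [0,1,5]=3  [1,4,5]=3  [3,4,5]=1
  size 4 → [0,1,4,5]=6  [1,3,4,5]=4  [2,3,4,5]=1
  first=0(h) contributes 5
  first=2(i) contributes 10
|[w]| = 15

15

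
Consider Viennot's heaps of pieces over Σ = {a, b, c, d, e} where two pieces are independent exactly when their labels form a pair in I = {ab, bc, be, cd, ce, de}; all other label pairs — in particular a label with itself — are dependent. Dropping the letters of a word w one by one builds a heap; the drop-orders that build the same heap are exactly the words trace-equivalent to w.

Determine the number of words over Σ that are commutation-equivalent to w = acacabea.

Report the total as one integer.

8

piece 0:a — minimal
piece 1:c rests on {0:a}
piece 2:a rests on {1:c}
piece 3:c rests on {2:a}
piece 4:a rests on {3:c}
piece 5:b — minimal
piece 6:e rests on {4:a}
piece 7:a rests on {6:e}
minimal pieces: {0:a, 5:b}
ways to finish when only these pieces remain (= sum over removing one remaining piece with nothing left below it):
  1 left: {5}→1  {7}→1
  2 left: {5,7}→2  {6,7}→1
  3 left: {4,6,7}→1  {5,6,7}→3
  4 left: {3,4,6,7}→1  {4,5,6,7}→4
  5 left: {2,3,4,6,7}→1  {3,4,5,6,7}→5
  6 left: {1,2,3,4,6,7}→1  {2,3,4,5,6,7}→6
  placing 0:a first → 7 extensions
  placing 5:b first → 1 extensions
total linear extensions = 8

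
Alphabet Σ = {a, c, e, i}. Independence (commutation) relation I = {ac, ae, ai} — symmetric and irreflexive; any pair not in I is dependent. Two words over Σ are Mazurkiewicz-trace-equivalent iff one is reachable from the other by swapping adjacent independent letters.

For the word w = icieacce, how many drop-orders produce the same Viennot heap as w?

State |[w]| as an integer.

#0=i has no predecessor
#1=c depends on [0:i]
#2=i depends on [1:c]
#3=e depends on [2:i]
#4=a has no predecessor
#5=c depends on [3:e]
#6=c depends on [5:c]
#7=e depends on [6:c]
sources: [0:i, 4:a]
N(rest) = Σ N(rest − s) over sources s of rest; N(one piece) = 1:
  size 1 → [4]=1  [7]=1
  size 2 → [4,7]=2  [6,7]=1
  size 3 → [4,6,7]=3  [5,6,7]=1
  size 4 → [3,5,6,7]=1  [4,5,6,7]=4
  size 5 → [2,3,5,6,7]=1  [3,4,5,6,7]=5
  size 6 → [1,2,3,5,6,7]=1  [2,3,4,5,6,7]=6
  first=0(i) contributes 7
  first=4(a) contributes 1
|[w]| = 8

8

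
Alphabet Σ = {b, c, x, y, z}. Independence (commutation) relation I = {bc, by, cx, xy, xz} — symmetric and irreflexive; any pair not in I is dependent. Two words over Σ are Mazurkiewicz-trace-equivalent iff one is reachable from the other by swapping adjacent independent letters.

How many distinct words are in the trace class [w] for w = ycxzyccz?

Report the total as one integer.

piece 0:y — minimal
piece 1:c rests on {0:y}
piece 2:x — minimal
piece 3:z rests on {1:c}
piece 4:y rests on {3:z}
piece 5:c rests on {4:y}
piece 6:c rests on {5:c}
piece 7:z rests on {6:c}
minimal pieces: {0:y, 2:x}
ways to finish when only these pieces remain (= sum over removing one remaining piece with nothing left below it):
  1 left: {2}→1  {7}→1
  2 left: {2,7}→2  {6,7}→1
  3 left: {2,6,7}→3  {5,6,7}→1
  4 left: {2,5,6,7}→4  {4,5,6,7}→1
  5 left: {2,4,5,6,7}→5  {3,4,5,6,7}→1
  6 left: {1,3,4,5,6,7}→1  {2,3,4,5,6,7}→6
  placing 0:y first → 7 extensions
  placing 2:x first → 1 extensions
total linear extensions = 8

8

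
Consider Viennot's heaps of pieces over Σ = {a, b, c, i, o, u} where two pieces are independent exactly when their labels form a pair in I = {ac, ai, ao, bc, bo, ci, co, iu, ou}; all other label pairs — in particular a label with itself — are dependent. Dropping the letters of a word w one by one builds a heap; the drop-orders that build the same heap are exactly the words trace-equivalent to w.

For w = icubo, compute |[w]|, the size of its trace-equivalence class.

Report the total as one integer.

9

drop 0:i onto floor
drop 1:c onto floor
drop 2:u onto {1:c}
drop 3:b onto {0:i, 2:u}
drop 4:o onto {0:i}
ground layer = {0:i, 1:c}
drop-orders for the pieces not yet dropped (sum over which currently-grounded one goes next):
  1 to go: {3} 1  {4} 1
  2 to go: {2,3} 1  {3,4} 2
  3 to go: {0,3,4} 2  {1,2,3} 1  {2,3,4} 3
  if 0:i drops first: 4 orders
  if 1:c drops first: 5 orders
heap linearizations: 9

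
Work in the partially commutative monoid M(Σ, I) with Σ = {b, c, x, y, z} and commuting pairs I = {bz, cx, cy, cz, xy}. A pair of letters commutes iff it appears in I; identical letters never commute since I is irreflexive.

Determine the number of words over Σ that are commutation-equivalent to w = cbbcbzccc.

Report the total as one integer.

#0=c has no predecessor
#1=b depends on [0:c]
#2=b depends on [1:b]
#3=c depends on [2:b]
#4=b depends on [3:c]
#5=z has no predecessor
#6=c depends on [4:b]
#7=c depends on [6:c]
#8=c depends on [7:c]
sources: [0:c, 5:z]
N(rest) = Σ N(rest − s) over sources s of rest; N(one piece) = 1:
  size 1 → [5]=1  [8]=1
  size 2 → [5,8]=2  [7,8]=1
  size 3 → [5,7,8]=3  [6,7,8]=1
  size 4 → [4,6,7,8]=1  [5,6,7,8]=4
  size 5 → [3,4,6,7,8]=1  [4,5,6,7,8]=5
  size 6 → [2,3,4,6,7,8]=1  [3,4,5,6,7,8]=6
  size 7 → [1,2,3,4,6,7,8]=1  [2,3,4,5,6,7,8]=7
  first=0(c) contributes 8
  first=5(z) contributes 1
|[w]| = 9

9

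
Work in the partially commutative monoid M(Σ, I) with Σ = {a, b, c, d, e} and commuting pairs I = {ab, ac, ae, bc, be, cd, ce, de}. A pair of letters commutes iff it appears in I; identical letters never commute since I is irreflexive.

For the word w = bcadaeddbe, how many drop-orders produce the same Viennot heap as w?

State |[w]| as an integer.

720

drop 0:b onto floor
drop 1:c onto floor
drop 2:a onto floor
drop 3:d onto {0:b, 2:a}
drop 4:a onto {3:d}
drop 5:e onto floor
drop 6:d onto {4:a}
drop 7:d onto {6:d}
drop 8:b onto {7:d}
drop 9:e onto {5:e}
ground layer = {0:b, 1:c, 2:a, 5:e}
drop-orders for the pieces not yet dropped (sum over which currently-grounded one goes next):
  1 to go: {1} 1  {8} 1  {9} 1
  2 to go: {1,8} 2  {1,9} 2  {5,9} 1  {7,8} 1  {8,9} 2
  3 to go: {1,5,9} 3  {1,7,8} 3  {1,8,9} 6  {5,8,9} 3  {6,7,8} 1  {7,8,9} 3
  4 to go: {1,5,8,9} 12  {1,6,7,8} 4  {1,7,8,9} 12  {4,6,7,8} 1  {5,7,8,9} 6  {6,7,8,9} 4
  5 to go: {1,4,6,7,8} 5  {1,5,7,8,9} 30  {1,6,7,8,9} 20  {3,4,6,7,8} 1  {4,6,7,8,9} 5  {5,6,7,8,9} 10
  6 to go: {0,3,4,6,7,8} 1  {1,3,4,6,7,8} 6  {1,4,6,7,8,9} 30  {1,5,6,7,8,9} 60  {2,3,4,6,7,8} 1  {3,4,6,7,8,9} 6  {4,5,6,7,8,9} 15
  7 to go: {0,1,3,4,6,7,8} 7  {0,2,3,4,6,7,8} 2  {0,3,4,6,7,8,9} 7  {1,2,3,4,6,7,8} 7  {1,3,4,6,7,8,9} 42  {1,4,5,6,7,8,9} 105  {2,3,4,6,7,8,9} 7  {3,4,5,6,7,8,9} 21
  8 to go: {0,1,2,3,4,6,7,8} 16  {0,1,3,4,6,7,8,9} 56  {0,2,3,4,6,7,8,9} 16  {0,3,4,5,6,7,8,9} 28  {1,2,3,4,6,7,8,9} 56  {1,3,4,5,6,7,8,9} 168  {2,3,4,5,6,7,8,9} 28
  if 0:b drops first: 252 orders
  if 1:c drops first: 72 orders
  if 2:a drops first: 252 orders
  if 5:e drops first: 144 orders
heap linearizations: 720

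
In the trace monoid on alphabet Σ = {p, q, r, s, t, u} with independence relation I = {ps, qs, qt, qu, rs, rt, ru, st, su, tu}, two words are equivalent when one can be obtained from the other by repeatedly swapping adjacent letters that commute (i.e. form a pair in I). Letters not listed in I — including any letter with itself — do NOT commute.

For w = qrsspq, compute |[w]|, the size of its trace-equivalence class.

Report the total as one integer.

15

piece 0:q — minimal
piece 1:r rests on {0:q}
piece 2:s — minimal
piece 3:s rests on {2:s}
piece 4:p rests on {1:r}
piece 5:q rests on {4:p}
minimal pieces: {0:q, 2:s}
ways to finish when only these pieces remain (= sum over removing one remaining piece with nothing left below it):
  1 left: {3}→1  {5}→1
  2 left: {2,3}→1  {3,5}→2  {4,5}→1
  3 left: {1,4,5}→1  {2,3,5}→3  {3,4,5}→3
  4 left: {0,1,4,5}→1  {1,3,4,5}→4  {2,3,4,5}→6
  placing 0:q first → 10 extensions
  placing 2:s first → 5 extensions
total linear extensions = 15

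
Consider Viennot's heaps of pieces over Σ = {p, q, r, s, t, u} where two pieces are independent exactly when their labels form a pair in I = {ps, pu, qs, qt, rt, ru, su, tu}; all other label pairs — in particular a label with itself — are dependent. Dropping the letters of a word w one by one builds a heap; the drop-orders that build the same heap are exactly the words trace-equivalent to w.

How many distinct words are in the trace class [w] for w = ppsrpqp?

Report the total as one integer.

3

drop 0:p onto floor
drop 1:p onto {0:p}
drop 2:s onto floor
drop 3:r onto {1:p, 2:s}
drop 4:p onto {3:r}
drop 5:q onto {4:p}
drop 6:p onto {5:q}
ground layer = {0:p, 2:s}
drop-orders for the pieces not yet dropped (sum over which currently-grounded one goes next):
  1 to go: {6} 1
  2 to go: {5,6} 1
  3 to go: {4,5,6} 1
  4 to go: {3,4,5,6} 1
  5 to go: {1,3,4,5,6} 1  {2,3,4,5,6} 1
  if 0:p drops first: 2 orders
  if 2:s drops first: 1 orders
heap linearizations: 3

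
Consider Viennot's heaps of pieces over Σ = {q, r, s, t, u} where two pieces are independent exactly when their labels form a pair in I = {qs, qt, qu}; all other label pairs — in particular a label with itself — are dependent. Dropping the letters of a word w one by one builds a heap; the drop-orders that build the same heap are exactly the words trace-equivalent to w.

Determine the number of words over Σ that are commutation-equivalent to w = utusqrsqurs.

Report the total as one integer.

15

#0=u has no predecessor
#1=t depends on [0:u]
#2=u depends on [1:t]
#3=s depends on [2:u]
#4=q has no predecessor
#5=r depends on [3:s, 4:q]
#6=s depends on [5:r]
#7=q depends on [5:r]
#8=u depends on [6:s]
#9=r depends on [7:q, 8:u]
#10=s depends on [9:r]
sources: [0:u, 4:q]
N(rest) = Σ N(rest − s) over sources s of rest; N(one piece) = 1:
  size 1 → [10]=1
  size 2 → [9,10]=1
  size 3 → [7,9,10]=1  [8,9,10]=1
  size 4 → [6,8,9,10]=1  [7,8,9,10]=2
  size 5 → [6,7,8,9,10]=3
  size 6 → [5,6,7,8,9,10]=3
  size 7 → [3,5,6,7,8,9,10]=3  [4,5,6,7,8,9,10]=3
  size 8 → [2,3,5,6,7,8,9,10]=3  [3,4,5,6,7,8,9,10]=6
  size 9 → [1,2,3,5,6,7,8,9,10]=3  [2,3,4,5,6,7,8,9,10]=9
  first=0(u) contributes 12
  first=4(q) contributes 3
|[w]| = 15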